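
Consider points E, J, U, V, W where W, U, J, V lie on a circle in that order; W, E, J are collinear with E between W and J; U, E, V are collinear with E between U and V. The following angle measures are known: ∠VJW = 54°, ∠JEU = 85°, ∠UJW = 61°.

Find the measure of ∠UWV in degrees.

1. ∠VUW = 54°  [same arc WV]
2. ∠UVW = 61°  [same arc WU]
3. ∠UWV = 65°  [△WUV]

∠UWV = 65°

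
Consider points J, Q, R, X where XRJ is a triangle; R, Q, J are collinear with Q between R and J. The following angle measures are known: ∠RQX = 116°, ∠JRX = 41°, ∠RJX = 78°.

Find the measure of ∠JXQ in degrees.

1. ∠JQX = 64°  [linear pair at Q on RJ]
2. ∠QJX = 78°  [Q on ray JR]
3. ∠JXQ = 38°  [△XQJ]

∠JXQ = 38°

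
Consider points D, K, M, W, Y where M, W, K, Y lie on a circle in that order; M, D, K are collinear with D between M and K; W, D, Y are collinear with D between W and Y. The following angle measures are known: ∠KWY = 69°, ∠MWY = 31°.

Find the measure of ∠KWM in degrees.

∠KWM = 100°

1. ∠KMY = 69°  [same arc KY]
2. ∠MKY = 31°  [same arc MY]
3. ∠KYM = 80°  [△MKY]
4. ∠KWM = 100°  [cyclic MWKY, opposite ∠W+∠Y]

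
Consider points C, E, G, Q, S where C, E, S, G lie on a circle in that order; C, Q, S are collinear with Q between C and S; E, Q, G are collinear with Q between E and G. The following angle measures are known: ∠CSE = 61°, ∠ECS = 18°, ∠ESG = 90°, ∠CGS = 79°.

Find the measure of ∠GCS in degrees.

∠GCS = 72°

1. ∠EGS = 18°  [same arc ES]
2. ∠GES = 72°  [△ESG]
3. ∠GCS = 72°  [same arc SG]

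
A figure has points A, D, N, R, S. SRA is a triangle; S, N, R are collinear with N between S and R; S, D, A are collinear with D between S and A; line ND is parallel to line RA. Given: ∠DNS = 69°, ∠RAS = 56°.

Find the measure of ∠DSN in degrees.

∠DSN = 55°

1. ∠ARS = 69°  [ND∥RA, corresponding at N]
2. ∠ASR = 55°  [△SRA]
3. ∠DSN = 55°  [N on SR, D on SA]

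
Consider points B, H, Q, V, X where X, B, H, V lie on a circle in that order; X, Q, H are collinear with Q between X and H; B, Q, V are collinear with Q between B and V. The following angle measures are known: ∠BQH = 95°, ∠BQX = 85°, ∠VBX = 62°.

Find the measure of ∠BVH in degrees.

1. ∠HQV = 85°  [vertical angles at Q]
2. ∠VHX = 62°  [same arc XV]
3. ∠BVH = 33°  [△HQV]

∠BVH = 33°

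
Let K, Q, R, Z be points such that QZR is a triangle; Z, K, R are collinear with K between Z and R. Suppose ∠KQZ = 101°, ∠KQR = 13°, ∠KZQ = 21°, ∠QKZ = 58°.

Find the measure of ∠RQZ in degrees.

1. ∠QZR = 21°  [K on ray ZR]
2. ∠QKR = 122°  [linear pair at K on ZR]
3. ∠KRQ = 45°  [△QKR]
4. ∠QRZ = 45°  [K on ray RZ]
5. ∠RQZ = 114°  [△QZR]

∠RQZ = 114°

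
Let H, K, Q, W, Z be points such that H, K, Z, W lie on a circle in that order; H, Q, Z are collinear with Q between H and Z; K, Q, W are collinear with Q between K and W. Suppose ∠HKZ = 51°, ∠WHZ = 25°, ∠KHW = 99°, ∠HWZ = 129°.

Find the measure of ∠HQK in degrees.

∠HQK = 80°

1. ∠WKZ = 25°  [same arc ZW]
2. ∠HZW = 26°  [△HZW]
3. ∠KZW = 81°  [cyclic HKZW, opposite ∠H+∠Z]
4. ∠KWZ = 74°  [△KZW]
5. ∠HKW = 26°  [same arc HW]
6. ∠KHZ = 74°  [same arc KZ]
7. ∠HQK = 80°  [△HQK]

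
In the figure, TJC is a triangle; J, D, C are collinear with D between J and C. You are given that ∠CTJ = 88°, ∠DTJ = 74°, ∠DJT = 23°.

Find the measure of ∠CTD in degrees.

1. ∠JDT = 83°  [△TJD]
2. ∠CJT = 23°  [D on ray JC]
3. ∠CDT = 97°  [linear pair at D on JC]
4. ∠JCT = 69°  [△TJC]
5. ∠DCT = 69°  [D on ray CJ]
6. ∠CTD = 14°  [△TDC]

∠CTD = 14°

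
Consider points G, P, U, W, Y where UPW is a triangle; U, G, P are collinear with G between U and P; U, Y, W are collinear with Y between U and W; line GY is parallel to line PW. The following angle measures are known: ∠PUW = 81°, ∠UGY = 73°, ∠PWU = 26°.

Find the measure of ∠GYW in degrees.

∠GYW = 154°

1. ∠GUY = 81°  [G on UP, Y on UW]
2. ∠GYU = 26°  [△UGY]
3. ∠GYW = 154°  [linear pair at Y on UW]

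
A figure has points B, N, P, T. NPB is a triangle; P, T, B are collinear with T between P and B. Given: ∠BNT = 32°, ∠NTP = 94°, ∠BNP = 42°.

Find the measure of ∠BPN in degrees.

1. ∠BTN = 86°  [linear pair at T on PB]
2. ∠NBT = 62°  [△NTB]
3. ∠NBP = 62°  [T on ray BP]
4. ∠BPN = 76°  [△NPB]

∠BPN = 76°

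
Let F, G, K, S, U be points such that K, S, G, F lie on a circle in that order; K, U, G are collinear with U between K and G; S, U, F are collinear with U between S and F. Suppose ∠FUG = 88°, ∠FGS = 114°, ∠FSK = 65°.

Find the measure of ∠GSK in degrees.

∠GSK = 104°

1. ∠KUS = 88°  [vertical angles at U]
2. ∠FKS = 66°  [cyclic KSGF, opposite ∠K+∠G]
3. ∠KFS = 49°  [△KSF]
4. ∠GKS = 27°  [△KUS]
5. ∠KGS = 49°  [same arc KS]
6. ∠GSK = 104°  [△KSG]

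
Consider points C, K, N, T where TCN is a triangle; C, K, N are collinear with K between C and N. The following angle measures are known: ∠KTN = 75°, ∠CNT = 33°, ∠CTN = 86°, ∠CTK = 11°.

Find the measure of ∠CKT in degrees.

∠CKT = 108°

1. ∠NCT = 61°  [△TCN]
2. ∠KCT = 61°  [K on ray CN]
3. ∠CKT = 108°  [△TCK]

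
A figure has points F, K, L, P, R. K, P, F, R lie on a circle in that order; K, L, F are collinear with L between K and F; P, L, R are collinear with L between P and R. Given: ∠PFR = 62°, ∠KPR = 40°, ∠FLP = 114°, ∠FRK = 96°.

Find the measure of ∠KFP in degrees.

∠KFP = 22°

1. ∠PKR = 118°  [cyclic KPFR, opposite ∠K+∠F]
2. ∠KRP = 22°  [△KPR]
3. ∠KFP = 22°  [same arc KP]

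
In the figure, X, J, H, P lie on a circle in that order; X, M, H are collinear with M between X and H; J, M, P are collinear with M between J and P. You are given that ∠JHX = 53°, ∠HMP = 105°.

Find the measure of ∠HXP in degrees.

∠HXP = 52°

1. ∠JPX = 53°  [same arc XJ]
2. ∠PMX = 75°  [linear pair at M on XH]
3. ∠HXP = 52°  [△XMP]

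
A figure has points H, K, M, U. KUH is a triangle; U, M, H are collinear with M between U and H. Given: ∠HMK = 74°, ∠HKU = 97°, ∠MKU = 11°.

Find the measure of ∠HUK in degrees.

1. ∠KMU = 106°  [linear pair at M on UH]
2. ∠KUM = 63°  [△KUM]
3. ∠HUK = 63°  [M on ray UH]

∠HUK = 63°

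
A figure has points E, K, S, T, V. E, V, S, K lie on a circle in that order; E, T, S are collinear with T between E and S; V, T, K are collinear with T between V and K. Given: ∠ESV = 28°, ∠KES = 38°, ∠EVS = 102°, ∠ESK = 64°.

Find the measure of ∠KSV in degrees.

∠KSV = 92°

1. ∠SEV = 50°  [△EVS]
2. ∠KVS = 38°  [same arc SK]
3. ∠SKV = 50°  [same arc VS]
4. ∠KSV = 92°  [△VSK]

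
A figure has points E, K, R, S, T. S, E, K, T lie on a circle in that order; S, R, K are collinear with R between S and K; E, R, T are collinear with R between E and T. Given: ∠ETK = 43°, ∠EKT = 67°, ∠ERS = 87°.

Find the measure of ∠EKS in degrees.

1. ∠KET = 70°  [△EKT]
2. ∠ERK = 93°  [linear pair at R on SK]
3. ∠EKS = 17°  [△ERK]

∠EKS = 17°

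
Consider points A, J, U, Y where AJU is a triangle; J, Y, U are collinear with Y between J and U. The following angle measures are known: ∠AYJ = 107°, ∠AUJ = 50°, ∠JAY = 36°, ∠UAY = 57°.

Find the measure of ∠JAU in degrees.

1. ∠AJY = 37°  [△AJY]
2. ∠AJU = 37°  [Y on ray JU]
3. ∠JAU = 93°  [△AJU]

∠JAU = 93°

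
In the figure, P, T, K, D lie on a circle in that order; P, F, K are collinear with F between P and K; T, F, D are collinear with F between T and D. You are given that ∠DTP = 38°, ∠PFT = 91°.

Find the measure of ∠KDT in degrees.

∠KDT = 51°

1. ∠DKP = 38°  [same arc PD]
2. ∠DFK = 91°  [vertical angles at F]
3. ∠KDT = 51°  [△KFD]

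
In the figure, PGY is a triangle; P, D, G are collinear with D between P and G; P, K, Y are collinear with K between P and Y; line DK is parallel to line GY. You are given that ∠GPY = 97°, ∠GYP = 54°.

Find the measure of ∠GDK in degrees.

1. ∠PGY = 29°  [△PGY]
2. ∠KDP = 29°  [DK∥GY, corresponding at D]
3. ∠GDK = 151°  [linear pair at D on PG]

∠GDK = 151°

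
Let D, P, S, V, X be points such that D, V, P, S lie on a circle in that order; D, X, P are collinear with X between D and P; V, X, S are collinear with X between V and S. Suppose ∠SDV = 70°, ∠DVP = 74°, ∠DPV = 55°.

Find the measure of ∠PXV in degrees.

∠PXV = 106°

1. ∠SPV = 110°  [cyclic DVPS, opposite ∠D+∠P]
2. ∠PDV = 51°  [△DVP]
3. ∠PSV = 51°  [same arc VP]
4. ∠PVS = 19°  [△VPS]
5. ∠PXV = 106°  [△VXP]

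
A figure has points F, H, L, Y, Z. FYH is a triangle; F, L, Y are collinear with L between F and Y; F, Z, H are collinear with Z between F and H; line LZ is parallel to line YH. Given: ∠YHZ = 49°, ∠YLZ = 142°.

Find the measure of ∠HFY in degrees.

∠HFY = 93°

1. ∠FHY = 49°  [Z on ray HF]
2. ∠FLZ = 38°  [linear pair at L on FY]
3. ∠FZL = 49°  [LZ∥YH, corresponding at Z]
4. ∠LFZ = 93°  [△FLZ]
5. ∠HFY = 93°  [L on FY, Z on FH]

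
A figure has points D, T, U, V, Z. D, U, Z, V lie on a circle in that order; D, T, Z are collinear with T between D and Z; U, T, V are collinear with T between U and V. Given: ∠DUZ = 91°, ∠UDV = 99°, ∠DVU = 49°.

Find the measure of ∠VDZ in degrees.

1. ∠DVZ = 89°  [cyclic DUZV, opposite ∠U+∠V]
2. ∠DUV = 32°  [△DUV]
3. ∠DZV = 32°  [same arc DV]
4. ∠VDZ = 59°  [△DZV]

∠VDZ = 59°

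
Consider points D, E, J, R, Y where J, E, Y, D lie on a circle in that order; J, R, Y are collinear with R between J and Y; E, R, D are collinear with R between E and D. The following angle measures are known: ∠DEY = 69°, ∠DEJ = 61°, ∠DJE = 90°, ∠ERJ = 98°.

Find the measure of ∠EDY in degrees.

∠EDY = 21°

1. ∠DYJ = 61°  [same arc JD]
2. ∠DRY = 98°  [vertical angles at R]
3. ∠EDY = 21°  [△YRD]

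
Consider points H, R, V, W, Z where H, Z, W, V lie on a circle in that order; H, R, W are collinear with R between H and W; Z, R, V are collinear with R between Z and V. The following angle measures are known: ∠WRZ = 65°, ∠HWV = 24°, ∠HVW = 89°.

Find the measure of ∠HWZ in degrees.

1. ∠HRZ = 115°  [linear pair at R on HW]
2. ∠HZV = 24°  [same arc HV]
3. ∠HZW = 91°  [cyclic HZWV, opposite ∠Z+∠V]
4. ∠WHZ = 41°  [△HRZ]
5. ∠HWZ = 48°  [△HZW]

∠HWZ = 48°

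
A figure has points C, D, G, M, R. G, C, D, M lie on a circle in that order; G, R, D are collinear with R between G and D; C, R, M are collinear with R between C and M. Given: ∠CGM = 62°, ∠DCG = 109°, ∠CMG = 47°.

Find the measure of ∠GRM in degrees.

1. ∠GCM = 71°  [△GCM]
2. ∠DMG = 71°  [cyclic GCDM, opposite ∠C+∠M]
3. ∠GDM = 71°  [same arc GM]
4. ∠DGM = 38°  [△GDM]
5. ∠GRM = 95°  [△GRM]

∠GRM = 95°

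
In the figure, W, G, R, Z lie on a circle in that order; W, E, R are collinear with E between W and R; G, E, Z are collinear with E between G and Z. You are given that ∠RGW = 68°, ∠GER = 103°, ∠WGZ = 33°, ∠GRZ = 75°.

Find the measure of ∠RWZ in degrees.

∠RWZ = 35°

1. ∠RZW = 112°  [cyclic WGRZ, opposite ∠G+∠Z]
2. ∠WRZ = 33°  [same arc WZ]
3. ∠RWZ = 35°  [△WRZ]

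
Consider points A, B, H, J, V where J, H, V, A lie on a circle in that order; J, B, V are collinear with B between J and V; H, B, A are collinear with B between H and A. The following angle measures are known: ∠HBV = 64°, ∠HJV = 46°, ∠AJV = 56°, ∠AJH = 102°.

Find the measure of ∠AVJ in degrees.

∠AVJ = 18°

1. ∠ABJ = 64°  [vertical angles at B]
2. ∠HAV = 46°  [same arc HV]
3. ∠ABV = 116°  [linear pair at B on JV]
4. ∠AVJ = 18°  [△VBA]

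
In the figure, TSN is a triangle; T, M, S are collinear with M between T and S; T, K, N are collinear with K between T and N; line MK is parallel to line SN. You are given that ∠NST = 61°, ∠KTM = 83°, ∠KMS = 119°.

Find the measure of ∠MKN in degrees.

1. ∠KMT = 61°  [MK∥SN, corresponding at M]
2. ∠MKT = 36°  [△TMK]
3. ∠MKN = 144°  [linear pair at K on TN]

∠MKN = 144°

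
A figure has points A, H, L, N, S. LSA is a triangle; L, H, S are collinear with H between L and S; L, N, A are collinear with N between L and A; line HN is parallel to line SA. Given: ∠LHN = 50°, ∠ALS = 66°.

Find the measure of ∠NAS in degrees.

∠NAS = 64°

1. ∠ASL = 50°  [HN∥SA, corresponding at H]
2. ∠LAS = 64°  [△LSA]
3. ∠NAS = 64°  [N on ray AL]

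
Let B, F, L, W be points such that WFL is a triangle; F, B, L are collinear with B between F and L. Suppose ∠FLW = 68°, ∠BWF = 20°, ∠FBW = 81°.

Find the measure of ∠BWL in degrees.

1. ∠BLW = 68°  [B on ray LF]
2. ∠LBW = 99°  [linear pair at B on FL]
3. ∠BWL = 13°  [△WBL]

∠BWL = 13°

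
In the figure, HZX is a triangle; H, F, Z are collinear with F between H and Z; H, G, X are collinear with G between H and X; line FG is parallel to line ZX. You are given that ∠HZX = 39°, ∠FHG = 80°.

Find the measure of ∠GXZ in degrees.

∠GXZ = 61°

1. ∠GFH = 39°  [FG∥ZX, corresponding at F]
2. ∠FGH = 61°  [△HFG]
3. ∠FGX = 119°  [linear pair at G on HX]
4. ∠GXZ = 61°  [FG∥ZX, co-interior at X–G]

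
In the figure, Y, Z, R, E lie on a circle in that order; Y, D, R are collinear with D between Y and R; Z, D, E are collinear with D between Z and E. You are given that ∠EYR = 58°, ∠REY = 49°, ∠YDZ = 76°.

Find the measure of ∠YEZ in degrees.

∠YEZ = 18°

1. ∠EZR = 58°  [same arc RE]
2. ∠RDZ = 104°  [linear pair at D on YR]
3. ∠YRZ = 18°  [△ZDR]
4. ∠YEZ = 18°  [same arc YZ]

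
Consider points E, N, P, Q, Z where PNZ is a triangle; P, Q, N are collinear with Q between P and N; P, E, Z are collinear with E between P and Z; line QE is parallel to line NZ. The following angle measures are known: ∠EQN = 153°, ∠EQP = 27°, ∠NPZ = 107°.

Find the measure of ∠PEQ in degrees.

∠PEQ = 46°

1. ∠PNZ = 27°  [QE∥NZ, corresponding at Q]
2. ∠NZP = 46°  [△PNZ]
3. ∠PEQ = 46°  [QE∥NZ, corresponding at E]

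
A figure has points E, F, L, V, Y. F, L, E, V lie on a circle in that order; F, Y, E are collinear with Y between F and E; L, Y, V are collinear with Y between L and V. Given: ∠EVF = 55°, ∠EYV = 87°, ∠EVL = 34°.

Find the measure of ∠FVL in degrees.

1. ∠ELF = 125°  [cyclic FLEV, opposite ∠L+∠V]
2. ∠EFL = 34°  [same arc LE]
3. ∠FEL = 21°  [△FLE]
4. ∠FVL = 21°  [same arc FL]

∠FVL = 21°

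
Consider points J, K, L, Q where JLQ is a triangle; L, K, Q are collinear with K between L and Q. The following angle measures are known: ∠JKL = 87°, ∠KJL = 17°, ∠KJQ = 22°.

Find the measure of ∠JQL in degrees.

1. ∠JKQ = 93°  [linear pair at K on LQ]
2. ∠JQK = 65°  [△JKQ]
3. ∠JQL = 65°  [K on ray QL]

∠JQL = 65°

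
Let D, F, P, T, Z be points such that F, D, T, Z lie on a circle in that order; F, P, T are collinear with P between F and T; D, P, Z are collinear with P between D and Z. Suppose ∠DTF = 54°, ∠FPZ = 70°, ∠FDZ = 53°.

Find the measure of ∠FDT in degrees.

1. ∠DZF = 54°  [same arc FD]
2. ∠TFZ = 56°  [△FPZ]
3. ∠FTZ = 53°  [same arc FZ]
4. ∠FZT = 71°  [△FTZ]
5. ∠FDT = 109°  [cyclic FDTZ, opposite ∠D+∠Z]

∠FDT = 109°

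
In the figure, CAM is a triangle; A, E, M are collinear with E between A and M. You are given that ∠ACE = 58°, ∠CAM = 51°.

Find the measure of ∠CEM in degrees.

∠CEM = 109°

1. ∠CAE = 51°  [E on ray AM]
2. ∠AEC = 71°  [△CAE]
3. ∠CEM = 109°  [linear pair at E on AM]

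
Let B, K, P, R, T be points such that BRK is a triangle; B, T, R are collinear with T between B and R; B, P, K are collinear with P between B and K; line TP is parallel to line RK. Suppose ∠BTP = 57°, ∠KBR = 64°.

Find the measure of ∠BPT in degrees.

∠BPT = 59°

1. ∠BRK = 57°  [TP∥RK, corresponding at T]
2. ∠BKR = 59°  [△BRK]
3. ∠BPT = 59°  [TP∥RK, corresponding at P]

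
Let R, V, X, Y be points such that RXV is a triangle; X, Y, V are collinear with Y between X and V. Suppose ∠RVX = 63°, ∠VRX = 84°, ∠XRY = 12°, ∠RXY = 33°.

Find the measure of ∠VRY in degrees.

1. ∠RVY = 63°  [Y on ray VX]
2. ∠RYX = 135°  [△RXY]
3. ∠RYV = 45°  [linear pair at Y on XV]
4. ∠VRY = 72°  [△RYV]

∠VRY = 72°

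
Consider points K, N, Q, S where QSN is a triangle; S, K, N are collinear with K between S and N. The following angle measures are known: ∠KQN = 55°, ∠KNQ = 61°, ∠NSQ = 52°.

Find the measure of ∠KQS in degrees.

1. ∠NKQ = 64°  [△QKN]
2. ∠KSQ = 52°  [K on ray SN]
3. ∠QKS = 116°  [linear pair at K on SN]
4. ∠KQS = 12°  [△QSK]

∠KQS = 12°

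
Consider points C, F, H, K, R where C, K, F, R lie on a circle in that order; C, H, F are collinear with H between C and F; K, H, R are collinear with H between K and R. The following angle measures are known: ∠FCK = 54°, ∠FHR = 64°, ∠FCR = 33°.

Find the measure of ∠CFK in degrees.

∠CFK = 31°

1. ∠CHK = 64°  [vertical angles at H]
2. ∠FKR = 33°  [same arc FR]
3. ∠FHK = 116°  [linear pair at H on CF]
4. ∠CFK = 31°  [△KHF]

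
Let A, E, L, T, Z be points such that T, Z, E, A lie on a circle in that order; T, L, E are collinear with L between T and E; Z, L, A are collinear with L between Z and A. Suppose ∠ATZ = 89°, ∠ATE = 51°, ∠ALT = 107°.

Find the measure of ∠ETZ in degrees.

1. ∠AEZ = 91°  [cyclic TZEA, opposite ∠T+∠E]
2. ∠AZE = 51°  [same arc EA]
3. ∠EAZ = 38°  [△ZEA]
4. ∠ETZ = 38°  [same arc ZE]

∠ETZ = 38°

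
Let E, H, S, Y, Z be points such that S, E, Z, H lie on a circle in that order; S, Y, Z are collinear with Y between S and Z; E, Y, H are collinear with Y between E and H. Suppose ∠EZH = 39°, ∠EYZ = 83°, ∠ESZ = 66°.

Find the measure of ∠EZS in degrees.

∠EZS = 22°

1. ∠ESH = 141°  [cyclic SEZH, opposite ∠S+∠Z]
2. ∠EYS = 97°  [linear pair at Y on SZ]
3. ∠HES = 17°  [△SYE]
4. ∠EHS = 22°  [△SEH]
5. ∠EZS = 22°  [same arc SE]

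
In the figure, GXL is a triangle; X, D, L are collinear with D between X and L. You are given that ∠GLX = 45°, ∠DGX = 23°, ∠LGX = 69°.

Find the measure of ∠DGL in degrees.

1. ∠GXL = 66°  [△GXL]
2. ∠DLG = 45°  [D on ray LX]
3. ∠DXG = 66°  [D on ray XL]
4. ∠GDX = 91°  [△GXD]
5. ∠GDL = 89°  [linear pair at D on XL]
6. ∠DGL = 46°  [△GDL]

∠DGL = 46°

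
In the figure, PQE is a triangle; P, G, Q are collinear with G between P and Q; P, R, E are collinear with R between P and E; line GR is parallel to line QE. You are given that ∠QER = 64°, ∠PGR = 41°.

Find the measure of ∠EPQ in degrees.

∠EPQ = 75°

1. ∠PEQ = 64°  [R on ray EP]
2. ∠EQP = 41°  [GR∥QE, corresponding at G]
3. ∠EPQ = 75°  [△PQE]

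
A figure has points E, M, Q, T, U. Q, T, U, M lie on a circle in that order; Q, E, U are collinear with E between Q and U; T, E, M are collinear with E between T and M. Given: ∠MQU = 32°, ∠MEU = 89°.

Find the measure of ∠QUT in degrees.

∠QUT = 57°

1. ∠MTU = 32°  [same arc UM]
2. ∠QET = 89°  [vertical angles at E]
3. ∠TEU = 91°  [linear pair at E on QU]
4. ∠QUT = 57°  [△TEU]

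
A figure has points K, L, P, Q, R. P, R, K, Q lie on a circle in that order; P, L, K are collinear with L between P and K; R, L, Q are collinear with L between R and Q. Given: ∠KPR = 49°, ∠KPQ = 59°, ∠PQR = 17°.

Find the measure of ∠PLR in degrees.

∠PLR = 76°

1. ∠KRQ = 59°  [same arc KQ]
2. ∠PKR = 17°  [same arc PR]
3. ∠KLR = 104°  [△RLK]
4. ∠PLR = 76°  [linear pair at L on PK]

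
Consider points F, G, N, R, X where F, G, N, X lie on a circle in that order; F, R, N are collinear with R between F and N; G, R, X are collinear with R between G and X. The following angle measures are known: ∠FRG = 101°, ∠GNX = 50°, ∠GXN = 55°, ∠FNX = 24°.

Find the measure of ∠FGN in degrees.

∠FGN = 99°

1. ∠GRN = 79°  [linear pair at R on FN]
2. ∠NGX = 75°  [△GNX]
3. ∠GFN = 55°  [same arc GN]
4. ∠FNG = 26°  [△GRN]
5. ∠FGN = 99°  [△FGN]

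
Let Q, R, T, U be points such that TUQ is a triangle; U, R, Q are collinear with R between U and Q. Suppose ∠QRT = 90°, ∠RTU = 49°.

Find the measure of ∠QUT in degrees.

1. ∠TRU = 90°  [linear pair at R on UQ]
2. ∠RUT = 41°  [△TUR]
3. ∠QUT = 41°  [R on ray UQ]

∠QUT = 41°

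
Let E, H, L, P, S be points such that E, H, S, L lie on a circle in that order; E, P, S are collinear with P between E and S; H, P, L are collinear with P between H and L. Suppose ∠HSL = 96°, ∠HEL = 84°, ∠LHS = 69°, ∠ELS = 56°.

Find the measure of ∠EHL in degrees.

∠EHL = 55°

1. ∠LES = 69°  [same arc SL]
2. ∠ESL = 55°  [△ESL]
3. ∠EHL = 55°  [same arc EL]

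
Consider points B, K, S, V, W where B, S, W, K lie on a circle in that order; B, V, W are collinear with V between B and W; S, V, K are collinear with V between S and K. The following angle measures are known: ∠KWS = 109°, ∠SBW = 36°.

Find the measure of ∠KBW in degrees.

∠KBW = 35°

1. ∠SKW = 36°  [same arc SW]
2. ∠KSW = 35°  [△SWK]
3. ∠KBW = 35°  [same arc WK]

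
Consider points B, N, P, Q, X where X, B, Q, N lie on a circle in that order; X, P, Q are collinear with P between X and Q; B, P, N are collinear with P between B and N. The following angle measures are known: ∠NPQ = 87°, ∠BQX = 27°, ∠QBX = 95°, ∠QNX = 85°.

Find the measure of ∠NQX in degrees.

1. ∠BPX = 87°  [vertical angles at P]
2. ∠BXQ = 58°  [△XBQ]
3. ∠NBX = 35°  [△XPB]
4. ∠NQX = 35°  [same arc XN]

∠NQX = 35°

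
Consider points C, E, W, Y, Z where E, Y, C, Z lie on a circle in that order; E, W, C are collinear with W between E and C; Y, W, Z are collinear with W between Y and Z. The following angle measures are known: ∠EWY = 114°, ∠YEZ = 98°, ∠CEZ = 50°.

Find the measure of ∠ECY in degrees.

1. ∠CWY = 66°  [linear pair at W on EC]
2. ∠CYZ = 50°  [same arc CZ]
3. ∠ECY = 64°  [△YWC]

∠ECY = 64°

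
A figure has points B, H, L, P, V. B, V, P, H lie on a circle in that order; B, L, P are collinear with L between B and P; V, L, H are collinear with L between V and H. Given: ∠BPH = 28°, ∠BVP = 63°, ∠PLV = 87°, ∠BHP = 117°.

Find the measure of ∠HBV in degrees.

1. ∠BVH = 28°  [same arc BH]
2. ∠HBP = 35°  [△BPH]
3. ∠BLH = 87°  [vertical angles at L]
4. ∠BHV = 58°  [△BLH]
5. ∠HBV = 94°  [△BVH]

∠HBV = 94°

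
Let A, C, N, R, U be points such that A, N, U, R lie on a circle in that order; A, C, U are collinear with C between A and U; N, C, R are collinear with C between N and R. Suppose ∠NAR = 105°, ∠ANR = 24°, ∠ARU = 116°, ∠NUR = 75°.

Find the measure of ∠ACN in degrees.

1. ∠ARN = 51°  [△ANR]
2. ∠ANU = 64°  [cyclic ANUR, opposite ∠N+∠R]
3. ∠AUN = 51°  [same arc AN]
4. ∠NAU = 65°  [△ANU]
5. ∠ACN = 91°  [△ACN]

∠ACN = 91°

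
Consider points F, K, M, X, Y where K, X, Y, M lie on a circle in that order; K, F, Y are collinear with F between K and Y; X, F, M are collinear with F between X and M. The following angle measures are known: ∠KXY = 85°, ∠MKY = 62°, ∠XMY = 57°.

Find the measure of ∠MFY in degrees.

∠MFY = 100°

1. ∠KMY = 95°  [cyclic KXYM, opposite ∠X+∠M]
2. ∠KYM = 23°  [△KYM]
3. ∠MFY = 100°  [△YFM]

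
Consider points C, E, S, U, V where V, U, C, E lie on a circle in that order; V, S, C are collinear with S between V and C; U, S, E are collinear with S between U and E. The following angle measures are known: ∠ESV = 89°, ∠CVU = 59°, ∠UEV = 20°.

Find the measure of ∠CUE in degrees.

∠CUE = 71°

1. ∠CSU = 89°  [vertical angles at S]
2. ∠UCV = 20°  [same arc VU]
3. ∠CUE = 71°  [△USC]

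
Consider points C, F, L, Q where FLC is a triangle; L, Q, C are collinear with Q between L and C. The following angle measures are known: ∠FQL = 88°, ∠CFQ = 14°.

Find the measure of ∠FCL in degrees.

∠FCL = 74°

1. ∠CQF = 92°  [linear pair at Q on LC]
2. ∠FCQ = 74°  [△FQC]
3. ∠FCL = 74°  [Q on ray CL]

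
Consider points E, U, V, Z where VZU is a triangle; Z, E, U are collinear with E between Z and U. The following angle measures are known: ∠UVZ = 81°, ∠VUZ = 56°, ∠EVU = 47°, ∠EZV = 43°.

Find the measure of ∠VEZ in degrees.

1. ∠EUV = 56°  [E on ray UZ]
2. ∠UEV = 77°  [△VEU]
3. ∠VEZ = 103°  [linear pair at E on ZU]

∠VEZ = 103°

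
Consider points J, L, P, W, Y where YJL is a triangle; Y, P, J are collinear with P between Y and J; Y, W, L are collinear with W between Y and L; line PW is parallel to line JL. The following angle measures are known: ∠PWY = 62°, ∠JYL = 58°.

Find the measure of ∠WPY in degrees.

∠WPY = 60°

1. ∠JLY = 62°  [PW∥JL, corresponding at W]
2. ∠LJY = 60°  [△YJL]
3. ∠WPY = 60°  [PW∥JL, corresponding at P]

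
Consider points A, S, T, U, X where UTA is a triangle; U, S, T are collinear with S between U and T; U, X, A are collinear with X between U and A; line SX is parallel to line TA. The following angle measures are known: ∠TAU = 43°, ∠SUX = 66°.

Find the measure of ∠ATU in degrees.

1. ∠SXU = 43°  [SX∥TA, corresponding at X]
2. ∠USX = 71°  [△USX]
3. ∠ATU = 71°  [SX∥TA, corresponding at S]

∠ATU = 71°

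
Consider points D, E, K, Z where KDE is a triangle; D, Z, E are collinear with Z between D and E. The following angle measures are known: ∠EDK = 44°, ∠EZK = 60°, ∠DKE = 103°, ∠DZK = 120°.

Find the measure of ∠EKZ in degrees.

1. ∠DEK = 33°  [△KDE]
2. ∠KEZ = 33°  [Z on ray ED]
3. ∠EKZ = 87°  [△KZE]

∠EKZ = 87°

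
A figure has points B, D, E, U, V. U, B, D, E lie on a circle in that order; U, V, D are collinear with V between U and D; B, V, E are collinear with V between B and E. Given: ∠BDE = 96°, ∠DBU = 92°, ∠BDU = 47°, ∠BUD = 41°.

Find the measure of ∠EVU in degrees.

1. ∠BEU = 47°  [same arc UB]
2. ∠BED = 41°  [same arc BD]
3. ∠DBE = 43°  [△BDE]
4. ∠DUE = 43°  [same arc DE]
5. ∠EVU = 90°  [△UVE]

∠EVU = 90°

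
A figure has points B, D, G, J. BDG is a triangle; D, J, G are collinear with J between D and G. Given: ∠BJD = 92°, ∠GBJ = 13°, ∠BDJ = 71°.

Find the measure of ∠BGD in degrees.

1. ∠BJG = 88°  [linear pair at J on DG]
2. ∠BGJ = 79°  [△BJG]
3. ∠BGD = 79°  [J on ray GD]

∠BGD = 79°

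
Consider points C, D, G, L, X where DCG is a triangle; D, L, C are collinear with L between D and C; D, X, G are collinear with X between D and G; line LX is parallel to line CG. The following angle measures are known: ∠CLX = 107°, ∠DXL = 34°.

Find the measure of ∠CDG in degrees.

1. ∠DLX = 73°  [linear pair at L on DC]
2. ∠LDX = 73°  [△DLX]
3. ∠CDG = 73°  [L on DC, X on DG]

∠CDG = 73°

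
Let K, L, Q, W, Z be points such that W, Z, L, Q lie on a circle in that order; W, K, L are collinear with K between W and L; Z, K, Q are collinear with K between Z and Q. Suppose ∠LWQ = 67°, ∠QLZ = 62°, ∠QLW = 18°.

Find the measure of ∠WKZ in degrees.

1. ∠LZQ = 67°  [same arc LQ]
2. ∠LQZ = 51°  [△ZLQ]
3. ∠QZW = 18°  [same arc WQ]
4. ∠LWZ = 51°  [same arc ZL]
5. ∠WKZ = 111°  [△WKZ]

∠WKZ = 111°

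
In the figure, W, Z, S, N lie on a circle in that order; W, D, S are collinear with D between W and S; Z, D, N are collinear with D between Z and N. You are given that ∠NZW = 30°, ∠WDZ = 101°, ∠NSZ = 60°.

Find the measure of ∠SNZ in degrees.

1. ∠NSW = 30°  [same arc WN]
2. ∠NDS = 101°  [vertical angles at D]
3. ∠SNZ = 49°  [△SDN]

∠SNZ = 49°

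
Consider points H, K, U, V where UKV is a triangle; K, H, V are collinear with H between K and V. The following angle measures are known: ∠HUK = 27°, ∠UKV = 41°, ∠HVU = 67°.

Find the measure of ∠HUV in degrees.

1. ∠HKU = 41°  [H on ray KV]
2. ∠KHU = 112°  [△UKH]
3. ∠UHV = 68°  [linear pair at H on KV]
4. ∠HUV = 45°  [△UHV]

∠HUV = 45°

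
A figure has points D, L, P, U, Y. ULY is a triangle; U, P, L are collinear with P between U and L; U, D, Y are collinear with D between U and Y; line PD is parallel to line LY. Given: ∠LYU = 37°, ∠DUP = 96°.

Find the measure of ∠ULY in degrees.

1. ∠PDU = 37°  [PD∥LY, corresponding at D]
2. ∠DPU = 47°  [△UPD]
3. ∠ULY = 47°  [PD∥LY, corresponding at P]

∠ULY = 47°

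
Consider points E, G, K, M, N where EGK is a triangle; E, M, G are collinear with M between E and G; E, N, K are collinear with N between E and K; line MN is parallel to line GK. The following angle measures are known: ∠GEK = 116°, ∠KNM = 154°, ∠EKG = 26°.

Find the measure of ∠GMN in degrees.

∠GMN = 142°

1. ∠EGK = 38°  [△EGK]
2. ∠EMN = 38°  [MN∥GK, corresponding at M]
3. ∠GMN = 142°  [linear pair at M on EG]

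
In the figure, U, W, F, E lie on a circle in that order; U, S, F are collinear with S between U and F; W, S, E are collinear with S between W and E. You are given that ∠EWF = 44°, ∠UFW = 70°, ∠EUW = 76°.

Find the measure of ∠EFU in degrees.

∠EFU = 34°

1. ∠UEW = 70°  [same arc UW]
2. ∠EWU = 34°  [△UWE]
3. ∠EFU = 34°  [same arc UE]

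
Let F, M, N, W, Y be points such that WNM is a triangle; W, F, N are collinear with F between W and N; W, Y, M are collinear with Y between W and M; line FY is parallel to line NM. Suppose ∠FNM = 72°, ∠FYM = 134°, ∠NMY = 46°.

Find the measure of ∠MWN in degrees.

∠MWN = 62°

1. ∠MNW = 72°  [F on ray NW]
2. ∠NMW = 46°  [Y on ray MW]
3. ∠MWN = 62°  [△WNM]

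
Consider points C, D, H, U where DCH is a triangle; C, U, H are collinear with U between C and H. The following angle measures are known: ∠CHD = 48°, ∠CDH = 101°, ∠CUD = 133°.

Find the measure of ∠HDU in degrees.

1. ∠DHU = 48°  [U on ray HC]
2. ∠DUH = 47°  [linear pair at U on CH]
3. ∠HDU = 85°  [△DUH]

∠HDU = 85°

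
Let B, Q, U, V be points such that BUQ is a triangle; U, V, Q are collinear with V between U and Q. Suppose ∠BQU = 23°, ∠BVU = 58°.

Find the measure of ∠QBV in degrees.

1. ∠BQV = 23°  [V on ray QU]
2. ∠BVQ = 122°  [linear pair at V on UQ]
3. ∠QBV = 35°  [△BVQ]

∠QBV = 35°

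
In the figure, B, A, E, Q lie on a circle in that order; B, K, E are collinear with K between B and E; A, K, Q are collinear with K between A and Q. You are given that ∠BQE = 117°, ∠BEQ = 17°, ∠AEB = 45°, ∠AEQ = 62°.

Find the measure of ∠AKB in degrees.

1. ∠BAE = 63°  [cyclic BAEQ, opposite ∠A+∠Q]
2. ∠BAQ = 17°  [same arc BQ]
3. ∠ABE = 72°  [△BAE]
4. ∠AKB = 91°  [△BKA]

∠AKB = 91°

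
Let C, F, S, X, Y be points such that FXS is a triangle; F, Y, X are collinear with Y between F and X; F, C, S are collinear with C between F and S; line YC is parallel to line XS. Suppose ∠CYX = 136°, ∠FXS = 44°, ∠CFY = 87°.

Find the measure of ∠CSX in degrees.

∠CSX = 49°

1. ∠CYF = 44°  [linear pair at Y on FX]
2. ∠FCY = 49°  [△FYC]
3. ∠SCY = 131°  [linear pair at C on FS]
4. ∠CSX = 49°  [YC∥XS, co-interior at S–C]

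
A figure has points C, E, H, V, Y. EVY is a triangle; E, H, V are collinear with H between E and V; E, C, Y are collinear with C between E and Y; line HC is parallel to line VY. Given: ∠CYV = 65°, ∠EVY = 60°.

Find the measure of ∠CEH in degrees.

∠CEH = 55°

1. ∠EYV = 65°  [C on ray YE]
2. ∠VEY = 55°  [△EVY]
3. ∠CEH = 55°  [H on EV, C on EY]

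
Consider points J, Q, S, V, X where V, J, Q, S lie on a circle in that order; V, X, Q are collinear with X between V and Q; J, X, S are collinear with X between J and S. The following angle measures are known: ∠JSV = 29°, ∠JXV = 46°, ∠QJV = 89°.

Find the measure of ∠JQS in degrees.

1. ∠JQV = 29°  [same arc VJ]
2. ∠JXQ = 134°  [linear pair at X on VQ]
3. ∠JVQ = 62°  [△VJQ]
4. ∠QJS = 17°  [△JXQ]
5. ∠JSQ = 62°  [same arc JQ]
6. ∠JQS = 101°  [△JQS]

∠JQS = 101°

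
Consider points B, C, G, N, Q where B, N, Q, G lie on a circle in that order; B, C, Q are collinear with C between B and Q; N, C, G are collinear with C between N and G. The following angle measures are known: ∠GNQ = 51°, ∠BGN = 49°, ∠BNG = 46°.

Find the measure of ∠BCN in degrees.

1. ∠BQN = 49°  [same arc BN]
2. ∠NCQ = 80°  [△NCQ]
3. ∠BCN = 100°  [linear pair at C on BQ]

∠BCN = 100°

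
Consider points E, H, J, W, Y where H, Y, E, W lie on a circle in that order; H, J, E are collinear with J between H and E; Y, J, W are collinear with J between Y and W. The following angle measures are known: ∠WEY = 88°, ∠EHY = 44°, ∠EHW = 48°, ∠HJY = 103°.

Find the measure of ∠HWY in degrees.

∠HWY = 55°

1. ∠WHY = 92°  [cyclic HYEW, opposite ∠H+∠E]
2. ∠HYW = 33°  [△HJY]
3. ∠HWY = 55°  [△HYW]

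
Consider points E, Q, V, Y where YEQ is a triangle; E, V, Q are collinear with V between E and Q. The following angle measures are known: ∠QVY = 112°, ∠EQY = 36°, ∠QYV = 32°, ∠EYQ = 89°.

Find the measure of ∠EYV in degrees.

∠EYV = 57°

1. ∠EVY = 68°  [linear pair at V on EQ]
2. ∠QEY = 55°  [△YEQ]
3. ∠VEY = 55°  [V on ray EQ]
4. ∠EYV = 57°  [△YEV]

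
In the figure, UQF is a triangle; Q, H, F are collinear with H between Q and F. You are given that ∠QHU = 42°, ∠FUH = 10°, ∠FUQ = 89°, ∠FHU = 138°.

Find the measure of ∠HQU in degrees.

1. ∠HFU = 32°  [△UHF]
2. ∠QFU = 32°  [H on ray FQ]
3. ∠FQU = 59°  [△UQF]
4. ∠HQU = 59°  [H on ray QF]

∠HQU = 59°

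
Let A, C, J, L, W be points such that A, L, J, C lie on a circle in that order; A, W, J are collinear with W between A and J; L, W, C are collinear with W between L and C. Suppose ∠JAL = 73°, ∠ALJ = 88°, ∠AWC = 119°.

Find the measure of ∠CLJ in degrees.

∠CLJ = 42°

1. ∠AJL = 19°  [△ALJ]
2. ∠JWL = 119°  [vertical angles at W]
3. ∠CLJ = 42°  [△LWJ]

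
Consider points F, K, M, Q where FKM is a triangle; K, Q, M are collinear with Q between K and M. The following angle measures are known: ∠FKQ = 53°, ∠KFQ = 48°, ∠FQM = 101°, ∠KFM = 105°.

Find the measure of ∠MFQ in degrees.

∠MFQ = 57°

1. ∠FKM = 53°  [Q on ray KM]
2. ∠FMK = 22°  [△FKM]
3. ∠FMQ = 22°  [Q on ray MK]
4. ∠MFQ = 57°  [△FQM]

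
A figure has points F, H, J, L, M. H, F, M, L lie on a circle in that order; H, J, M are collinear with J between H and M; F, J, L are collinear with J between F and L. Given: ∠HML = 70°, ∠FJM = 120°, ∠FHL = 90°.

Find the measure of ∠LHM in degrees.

1. ∠HFL = 70°  [same arc HL]
2. ∠HJL = 120°  [vertical angles at J]
3. ∠FLH = 20°  [△HFL]
4. ∠LHM = 40°  [△HJL]

∠LHM = 40°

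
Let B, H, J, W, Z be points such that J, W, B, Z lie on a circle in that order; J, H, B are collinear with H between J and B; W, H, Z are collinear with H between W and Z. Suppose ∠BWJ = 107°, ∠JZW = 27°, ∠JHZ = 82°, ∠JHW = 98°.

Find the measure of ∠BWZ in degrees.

∠BWZ = 71°

1. ∠JBW = 27°  [same arc JW]
2. ∠BHW = 82°  [vertical angles at H]
3. ∠BWZ = 71°  [△WHB]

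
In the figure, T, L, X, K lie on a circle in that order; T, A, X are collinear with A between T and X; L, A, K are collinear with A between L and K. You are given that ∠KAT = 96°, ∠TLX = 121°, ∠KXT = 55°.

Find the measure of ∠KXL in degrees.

∠KXL = 73°

1. ∠KAX = 84°  [linear pair at A on TX]
2. ∠TKX = 59°  [cyclic TLXK, opposite ∠L+∠K]
3. ∠KTX = 66°  [△TXK]
4. ∠LKX = 41°  [△XAK]
5. ∠KLX = 66°  [same arc XK]
6. ∠KXL = 73°  [△LXK]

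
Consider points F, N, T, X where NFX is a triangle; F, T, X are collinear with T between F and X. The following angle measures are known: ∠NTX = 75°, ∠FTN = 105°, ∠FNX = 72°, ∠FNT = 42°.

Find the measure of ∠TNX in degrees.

1. ∠NFT = 33°  [△NFT]
2. ∠NFX = 33°  [T on ray FX]
3. ∠FXN = 75°  [△NFX]
4. ∠NXT = 75°  [T on ray XF]
5. ∠TNX = 30°  [△NTX]

∠TNX = 30°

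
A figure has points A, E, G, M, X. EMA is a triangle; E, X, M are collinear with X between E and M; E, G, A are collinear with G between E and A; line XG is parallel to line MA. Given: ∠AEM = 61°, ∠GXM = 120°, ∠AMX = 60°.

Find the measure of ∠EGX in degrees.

∠EGX = 59°

1. ∠GEX = 61°  [X on EM, G on EA]
2. ∠EXG = 60°  [linear pair at X on EM]
3. ∠EGX = 59°  [△EXG]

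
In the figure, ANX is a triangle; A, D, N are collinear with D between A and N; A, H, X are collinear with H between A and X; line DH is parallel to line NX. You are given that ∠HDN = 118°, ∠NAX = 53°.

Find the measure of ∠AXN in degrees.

1. ∠ADH = 62°  [linear pair at D on AN]
2. ∠DAH = 53°  [D on AN, H on AX]
3. ∠AHD = 65°  [△ADH]
4. ∠AXN = 65°  [DH∥NX, corresponding at H]

∠AXN = 65°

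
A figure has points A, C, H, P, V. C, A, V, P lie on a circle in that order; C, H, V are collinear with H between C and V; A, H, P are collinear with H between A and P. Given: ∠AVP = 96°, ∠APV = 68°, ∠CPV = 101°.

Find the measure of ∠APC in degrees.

1. ∠ACV = 68°  [same arc AV]
2. ∠CAV = 79°  [cyclic CAVP, opposite ∠A+∠P]
3. ∠AVC = 33°  [△CAV]
4. ∠APC = 33°  [same arc CA]

∠APC = 33°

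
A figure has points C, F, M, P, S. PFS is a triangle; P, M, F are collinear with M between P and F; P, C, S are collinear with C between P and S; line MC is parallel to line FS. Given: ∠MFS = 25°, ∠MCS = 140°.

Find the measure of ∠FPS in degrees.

∠FPS = 115°

1. ∠PFS = 25°  [M on ray FP]
2. ∠MCP = 40°  [linear pair at C on PS]
3. ∠CMP = 25°  [MC∥FS, corresponding at M]
4. ∠CPM = 115°  [△PMC]
5. ∠FPS = 115°  [M on PF, C on PS]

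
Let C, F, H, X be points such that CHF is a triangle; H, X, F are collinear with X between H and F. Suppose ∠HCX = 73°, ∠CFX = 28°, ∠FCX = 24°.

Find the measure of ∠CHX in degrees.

∠CHX = 55°

1. ∠CXF = 128°  [△CXF]
2. ∠CXH = 52°  [linear pair at X on HF]
3. ∠CHX = 55°  [△CHX]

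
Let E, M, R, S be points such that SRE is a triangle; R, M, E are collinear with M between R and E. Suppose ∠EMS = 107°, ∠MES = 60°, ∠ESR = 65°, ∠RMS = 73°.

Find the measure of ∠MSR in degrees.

1. ∠RES = 60°  [M on ray ER]
2. ∠ERS = 55°  [△SRE]
3. ∠MRS = 55°  [M on ray RE]
4. ∠MSR = 52°  [△SRM]

∠MSR = 52°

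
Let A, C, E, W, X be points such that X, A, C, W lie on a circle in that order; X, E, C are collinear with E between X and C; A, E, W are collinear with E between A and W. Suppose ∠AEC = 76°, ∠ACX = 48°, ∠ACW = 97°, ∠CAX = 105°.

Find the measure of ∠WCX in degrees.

∠WCX = 49°

1. ∠WEX = 76°  [vertical angles at E]
2. ∠CAW = 56°  [△AEC]
3. ∠AWC = 27°  [△ACW]
4. ∠CEW = 104°  [linear pair at E on XC]
5. ∠WCX = 49°  [△CEW]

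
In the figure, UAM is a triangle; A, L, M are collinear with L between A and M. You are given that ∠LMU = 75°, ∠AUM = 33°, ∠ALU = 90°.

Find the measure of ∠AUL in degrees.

∠AUL = 18°

1. ∠AMU = 75°  [L on ray MA]
2. ∠MAU = 72°  [△UAM]
3. ∠LAU = 72°  [L on ray AM]
4. ∠AUL = 18°  [△UAL]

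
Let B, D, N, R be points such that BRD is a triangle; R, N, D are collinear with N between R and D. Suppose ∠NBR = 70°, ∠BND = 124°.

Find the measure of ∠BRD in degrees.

1. ∠BNR = 56°  [linear pair at N on RD]
2. ∠BRN = 54°  [△BRN]
3. ∠BRD = 54°  [N on ray RD]

∠BRD = 54°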